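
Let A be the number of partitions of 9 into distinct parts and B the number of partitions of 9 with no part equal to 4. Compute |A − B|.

15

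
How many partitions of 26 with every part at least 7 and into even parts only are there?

They are:
26
18+8
16+10
14+12
10+8+8

5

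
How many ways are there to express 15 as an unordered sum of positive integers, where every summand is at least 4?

Listing the qualifying partitions of 15:
15
11+4
10+5
9+6
8+7
7+4+4
6+5+4
5+5+5

8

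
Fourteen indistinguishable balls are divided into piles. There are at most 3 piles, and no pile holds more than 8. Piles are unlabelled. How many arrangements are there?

The partitions of 14 that satisfy the conditions:
8, 6
8, 5, 1
8, 4, 2
8, 3, 3
7, 7
7, 6, 1
7, 5, 2
7, 4, 3
6, 6, 2
6, 5, 3
6, 4, 4
5, 5, 4
That's 12 in total.

12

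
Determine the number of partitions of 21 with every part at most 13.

747

There are 747 such partitions.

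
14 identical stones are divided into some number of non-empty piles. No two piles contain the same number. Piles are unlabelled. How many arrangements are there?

22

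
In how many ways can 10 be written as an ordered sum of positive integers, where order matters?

512

The number of compositions of n is 2^(n−1); here 2^9 = 512.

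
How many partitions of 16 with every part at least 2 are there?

55

There are too many to list fully; the first 12 (by largest part) are:
16
14,2
13,3
12,4
12,2,2
11,5
11,3,2
10,6
10,4,2
10,3,3
10,2,2,2
9,7
…and 43 more, for 55 total.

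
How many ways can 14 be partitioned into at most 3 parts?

24

They are:
14
1,13
2,12
1,1,12
3,11
1,2,11
4,10
1,3,10
2,2,10
5,9
1,4,9
2,3,9
6,8
1,5,8
2,4,8
3,3,8
7,7
1,6,7
2,5,7
3,4,7
2,6,6
3,5,6
4,4,6
4,5,5
Counting gives 24.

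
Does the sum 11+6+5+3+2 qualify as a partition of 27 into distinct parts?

Yes

The parts sum to 27, and the condition 'all summands are distinct' holds.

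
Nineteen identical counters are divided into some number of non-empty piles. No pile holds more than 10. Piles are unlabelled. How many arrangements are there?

423

Systematic enumeration (by largest part, then next-largest, …) yields 423.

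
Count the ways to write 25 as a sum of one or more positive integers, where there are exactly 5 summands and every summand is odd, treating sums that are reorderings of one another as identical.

30

A partial list (first 12 by largest part):
21, 1, 1, 1, 1
19, 3, 1, 1, 1
17, 5, 1, 1, 1
17, 3, 3, 1, 1
15, 7, 1, 1, 1
15, 5, 3, 1, 1
15, 3, 3, 3, 1
13, 9, 1, 1, 1
13, 7, 3, 1, 1
13, 5, 5, 1, 1
13, 5, 3, 3, 1
13, 3, 3, 3, 3
…and 18 more, for 30 total.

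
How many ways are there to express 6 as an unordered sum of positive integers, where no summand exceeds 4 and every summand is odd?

3

Listing the qualifying partitions of 6:
3,3
1,1,1,3
1,1,1,1,1,1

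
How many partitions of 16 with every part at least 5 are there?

They are:
16
11,5
10,6
9,7
8,8
6,5,5
Counting gives 6.

6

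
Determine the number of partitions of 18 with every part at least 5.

9

They are:
18
13 + 5
12 + 6
11 + 7
10 + 8
9 + 9
8 + 5 + 5
7 + 6 + 5
6 + 6 + 6
Counting gives 9.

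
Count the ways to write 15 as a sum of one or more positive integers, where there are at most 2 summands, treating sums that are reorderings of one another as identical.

8

Enumerating:
15
14,1
13,2
12,3
11,4
10,5
9,6
8,7
That's 8 in total.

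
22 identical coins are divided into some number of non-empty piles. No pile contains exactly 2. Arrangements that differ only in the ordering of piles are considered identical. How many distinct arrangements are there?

Systematic enumeration (by largest part, then next-largest, …) yields 375.

375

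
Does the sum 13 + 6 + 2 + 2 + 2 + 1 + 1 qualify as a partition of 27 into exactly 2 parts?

The parts sum to 27, and the condition 'there are exactly 2 summands' is violated.

No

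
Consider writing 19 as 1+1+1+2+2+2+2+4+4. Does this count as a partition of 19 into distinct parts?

No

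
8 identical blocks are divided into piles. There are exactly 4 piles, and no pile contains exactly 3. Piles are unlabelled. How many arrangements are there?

3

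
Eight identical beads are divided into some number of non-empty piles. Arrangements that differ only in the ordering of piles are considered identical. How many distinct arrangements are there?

22

Enumerating:
8
1+7
2+6
1+1+6
3+5
1+2+5
1+1+1+5
4+4
1+3+4
2+2+4
1+1+2+4
1+1+1+1+4
2+3+3
1+1+3+3
1+2+2+3
1+1+1+2+3
1+1+1+1+1+3
2+2+2+2
1+1+2+2+2
1+1+1+1+2+2
1+1+1+1+1+1+2
1+1+1+1+1+1+1+1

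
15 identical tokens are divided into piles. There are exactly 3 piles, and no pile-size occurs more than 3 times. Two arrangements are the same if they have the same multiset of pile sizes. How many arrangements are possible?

19

The partitions of 15 that satisfy the conditions:
13,1,1
12,2,1
11,3,1
11,2,2
10,4,1
10,3,2
9,5,1
9,4,2
9,3,3
8,6,1
8,5,2
8,4,3
7,7,1
7,6,2
7,5,3
7,4,4
6,6,3
6,5,4
5,5,5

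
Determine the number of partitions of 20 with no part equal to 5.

Direct enumeration gives 451 partitions.

451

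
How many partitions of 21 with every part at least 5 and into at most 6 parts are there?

They are:
21
16, 5
15, 6
14, 7
13, 8
12, 9
11, 10
11, 5, 5
10, 6, 5
9, 7, 5
9, 6, 6
8, 8, 5
8, 7, 6
7, 7, 7
6, 5, 5, 5
Counting gives 15.

15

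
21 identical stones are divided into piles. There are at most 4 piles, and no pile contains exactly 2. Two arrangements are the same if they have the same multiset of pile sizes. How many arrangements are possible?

80

Direct enumeration gives 80 partitions.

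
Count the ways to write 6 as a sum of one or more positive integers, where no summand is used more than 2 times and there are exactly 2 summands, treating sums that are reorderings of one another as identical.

The partitions of 6 that satisfy the conditions:
5 + 1
4 + 2
3 + 3

3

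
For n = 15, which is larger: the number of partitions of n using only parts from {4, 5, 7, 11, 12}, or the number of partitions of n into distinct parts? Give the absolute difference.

Partitions of 15 using only parts from {4, 5, 7, 11, 12}: 3.
Partitions of 15 into distinct parts: 27.
|3 − 27| = 24.

24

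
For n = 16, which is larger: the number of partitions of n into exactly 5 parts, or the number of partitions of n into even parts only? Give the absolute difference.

15

Partitions of 16 into exactly 5 parts: 37.
Partitions of 16 into even parts only: 22.
|37 − 22| = 15.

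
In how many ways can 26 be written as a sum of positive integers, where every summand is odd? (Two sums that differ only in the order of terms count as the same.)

There are 165 such partitions.

165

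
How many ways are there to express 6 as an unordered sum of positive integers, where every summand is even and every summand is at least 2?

Enumerating:
6
2+4
2+2+2
That's 3 in total.

3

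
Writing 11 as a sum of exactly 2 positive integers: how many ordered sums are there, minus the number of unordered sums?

Ordered (compositions into 2 parts): C(10,1) = 10.
Partitions of 11 into exactly 2 parts: 5.
Difference: 10 − 5 = 5.

5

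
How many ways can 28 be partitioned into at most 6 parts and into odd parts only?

Enumerating by decreasing first part gives 85 partitions in all.

85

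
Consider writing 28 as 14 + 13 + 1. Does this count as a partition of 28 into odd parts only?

No

The parts sum to 28, and the condition 'every summand is odd' is violated.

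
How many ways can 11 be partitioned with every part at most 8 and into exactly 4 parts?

11

They are:
1,1,1,8
1,1,2,7
1,1,3,6
1,2,2,6
1,1,4,5
1,2,3,5
2,2,2,5
1,2,4,4
1,3,3,4
2,2,3,4
2,3,3,3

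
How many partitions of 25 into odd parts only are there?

Counting exhaustively, 142 partitions satisfy the conditions.

142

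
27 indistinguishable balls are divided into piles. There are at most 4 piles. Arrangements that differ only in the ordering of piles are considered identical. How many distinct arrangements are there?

Counting exhaustively, 225 partitions satisfy the conditions.

225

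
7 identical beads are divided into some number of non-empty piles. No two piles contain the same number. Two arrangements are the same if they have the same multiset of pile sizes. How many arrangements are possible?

5

Enumerating:
7
6, 1
5, 2
4, 3
4, 2, 1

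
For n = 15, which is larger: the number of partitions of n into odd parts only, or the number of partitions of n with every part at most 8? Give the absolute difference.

Partitions of 15 into odd parts only: 27.
Partitions of 15 with every part at most 8: 146.
|27 − 146| = 119.

119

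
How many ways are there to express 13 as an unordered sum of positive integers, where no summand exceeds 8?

Systematic enumeration (by largest part, then next-largest, …) yields 89.

89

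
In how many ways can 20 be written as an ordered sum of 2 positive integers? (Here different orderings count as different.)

Place 1 bars in the 19 internal gaps of a row of 20 dots: C(19,1) = 19.

19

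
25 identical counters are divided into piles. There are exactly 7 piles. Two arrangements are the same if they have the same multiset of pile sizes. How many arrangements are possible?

There are 248 such partitions.

248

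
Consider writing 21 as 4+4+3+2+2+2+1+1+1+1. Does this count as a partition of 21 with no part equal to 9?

The parts sum to 21, and the condition 'no summand equals 9' holds.

Yes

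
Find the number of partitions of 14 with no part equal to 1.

A partial list (first 12 by largest part):
14
12, 2
11, 3
10, 4
10, 2, 2
9, 5
9, 3, 2
8, 6
8, 4, 2
8, 3, 3
8, 2, 2, 2
7, 7
…and 22 more, for 34 total.

34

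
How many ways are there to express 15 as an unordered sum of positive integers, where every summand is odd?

27

There are too many to list fully; the first 12 (by largest part) are:
15
13,1,1
11,3,1
11,1,1,1,1
9,5,1
9,3,3
9,3,1,1,1
9,1,1,1,1,1,1
7,7,1
7,5,3
7,5,1,1,1
7,3,3,1,1
…and 15 more, for 27 total.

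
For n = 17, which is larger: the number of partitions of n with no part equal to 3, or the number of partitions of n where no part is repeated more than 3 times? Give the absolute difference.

4

Partitions of 17 with no part equal to 3: 162.
Partitions of 17 where no part is repeated more than 3 times: 166.
|162 − 166| = 4.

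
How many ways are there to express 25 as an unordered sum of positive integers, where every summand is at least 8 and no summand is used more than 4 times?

7

Listing the qualifying partitions of 25:
25
17, 8
16, 9
15, 10
14, 11
13, 12
9, 8, 8
That's 7 in total.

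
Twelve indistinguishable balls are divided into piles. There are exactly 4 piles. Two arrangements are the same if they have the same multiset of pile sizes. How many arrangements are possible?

15

The partitions of 12 that satisfy the conditions:
9,1,1,1
8,2,1,1
7,3,1,1
7,2,2,1
6,4,1,1
6,3,2,1
6,2,2,2
5,5,1,1
5,4,2,1
5,3,3,1
5,3,2,2
4,4,3,1
4,4,2,2
4,3,3,2
3,3,3,3
Counting gives 15.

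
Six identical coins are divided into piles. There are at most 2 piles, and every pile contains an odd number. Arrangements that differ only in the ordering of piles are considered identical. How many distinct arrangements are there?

They are:
5, 1
3, 3
That's 2 in total.

2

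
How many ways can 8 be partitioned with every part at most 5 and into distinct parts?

The partitions of 8 that satisfy the conditions:
5, 3
5, 2, 1
4, 3, 1
Counting gives 3.

3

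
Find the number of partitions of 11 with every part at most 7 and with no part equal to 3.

28

There are too many to list fully; the first 12 (by largest part) are:
4+7
2+2+7
1+1+2+7
1+1+1+1+7
5+6
1+4+6
1+2+2+6
1+1+1+2+6
1+1+1+1+1+6
1+5+5
2+4+5
1+1+4+5
…and 16 more, for 28 total.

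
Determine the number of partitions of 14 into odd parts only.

22

Enumerating:
13,1
11,3
11,1,1,1
9,5
9,3,1,1
9,1,1,1,1,1
7,7
7,5,1,1
7,3,3,1
7,3,1,1,1,1
7,1,1,1,1,1,1,1
5,5,3,1
5,5,1,1,1,1
5,3,3,3
5,3,3,1,1,1
5,3,1,1,1,1,1,1
5,1,1,1,1,1,1,1,1,1
3,3,3,3,1,1
3,3,3,1,1,1,1,1
3,3,1,1,1,1,1,1,1,1
3,1,1,1,1,1,1,1,1,1,1,1
1,1,1,1,1,1,1,1,1,1,1,1,1,1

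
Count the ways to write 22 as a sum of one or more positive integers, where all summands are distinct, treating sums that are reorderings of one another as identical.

89

Enumerating by decreasing first part gives 89 partitions in all.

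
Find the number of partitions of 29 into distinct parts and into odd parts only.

The partitions of 29 that satisfy the conditions:
29
25,3,1
23,5,1
21,7,1
21,5,3
19,9,1
19,7,3
17,11,1
17,9,3
17,7,5
15,13,1
15,11,3
15,9,5
13,11,5
13,9,7
13,7,5,3,1
11,9,5,3,1

17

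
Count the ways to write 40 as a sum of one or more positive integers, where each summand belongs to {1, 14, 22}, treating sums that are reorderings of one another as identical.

5

Enumerating:
22 + 14 + 1 + 1 + 1 + 1
22 + 1 + 1 + 1 + 1 + 1 + 1 + 1 + 1 + 1 + 1 + 1 + 1 + 1 + 1 + 1 + 1 + 1 + 1
14 + 14 + 1 + 1 + 1 + 1 + 1 + 1 + 1 + 1 + 1 + 1 + 1 + 1
14 + 1 + 1 + 1 + 1 + 1 + 1 + 1 + 1 + 1 + 1 + 1 + 1 + 1 + 1 + 1 + 1 + 1 + 1 + 1 + 1 + 1 + 1 + 1 + 1 + 1 + 1
1 + 1 + 1 + 1 + 1 + 1 + 1 + 1 + 1 + 1 + 1 + 1 + 1 + 1 + 1 + 1 + 1 + 1 + 1 + 1 + 1 + 1 + 1 + 1 + 1 + 1 + 1 + 1 + 1 + 1 + 1 + 1 + 1 + 1 + 1 + 1 + 1 + 1 + 1 + 1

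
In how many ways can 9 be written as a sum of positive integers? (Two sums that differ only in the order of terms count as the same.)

30

A partial list (first 12 by largest part):
9
8+1
7+2
7+1+1
6+3
6+2+1
6+1+1+1
5+4
5+3+1
5+2+2
5+2+1+1
5+1+1+1+1
…and 18 more, for 30 total.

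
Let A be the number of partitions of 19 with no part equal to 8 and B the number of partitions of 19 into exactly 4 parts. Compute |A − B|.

Partitions of 19 with no part equal to 8: 434.
Partitions of 19 into exactly 4 parts: 54.
|434 − 54| = 380.

380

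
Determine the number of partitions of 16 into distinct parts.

There are too many to list fully; the first 12 (by largest part) are:
16
15+1
14+2
13+3
13+2+1
12+4
12+3+1
11+5
11+4+1
11+3+2
10+6
10+5+1
…and 20 more, for 32 total.

32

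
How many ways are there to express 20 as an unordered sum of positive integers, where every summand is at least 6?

8

Enumerating:
20
14+6
13+7
12+8
11+9
10+10
8+6+6
7+7+6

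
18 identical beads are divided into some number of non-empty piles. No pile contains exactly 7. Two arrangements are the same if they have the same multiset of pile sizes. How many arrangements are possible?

329

Systematic enumeration (by largest part, then next-largest, …) yields 329.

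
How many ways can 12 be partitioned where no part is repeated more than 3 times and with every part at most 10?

48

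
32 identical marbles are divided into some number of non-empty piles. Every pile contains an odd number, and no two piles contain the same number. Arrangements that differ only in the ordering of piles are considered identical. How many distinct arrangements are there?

Enumerating:
31,1
29,3
27,5
25,7
23,9
23,5,3,1
21,11
21,7,3,1
19,13
19,9,3,1
19,7,5,1
17,15
17,11,3,1
17,9,5,1
17,7,5,3
15,13,3,1
15,11,5,1
15,9,7,1
15,9,5,3
13,11,7,1
13,11,5,3
13,9,7,3
11,9,7,5

23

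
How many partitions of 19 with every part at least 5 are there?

10

Listing the qualifying partitions of 19:
19
5, 14
6, 13
7, 12
8, 11
9, 10
5, 5, 9
5, 6, 8
5, 7, 7
6, 6, 7
Counting gives 10.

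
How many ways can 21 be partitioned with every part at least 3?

60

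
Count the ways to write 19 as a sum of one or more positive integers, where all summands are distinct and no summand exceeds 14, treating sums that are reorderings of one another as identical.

There are too many to list fully; the first 12 (by largest part) are:
14 + 5
14 + 4 + 1
14 + 3 + 2
13 + 6
13 + 5 + 1
13 + 4 + 2
13 + 3 + 2 + 1
12 + 7
12 + 6 + 1
12 + 5 + 2
12 + 4 + 3
12 + 4 + 2 + 1
…and 35 more, for 47 total.

47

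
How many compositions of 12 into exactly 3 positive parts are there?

A composition of 12 into 3 positive parts is chosen by placing 2 dividers among the 11 gaps between 12 units: C(11,2) = 55.

55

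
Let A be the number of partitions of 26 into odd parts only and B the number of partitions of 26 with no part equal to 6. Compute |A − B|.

Partitions of 26 into odd parts only: 165.
Partitions of 26 with no part equal to 6: 1809.
|165 − 1809| = 1644.

1644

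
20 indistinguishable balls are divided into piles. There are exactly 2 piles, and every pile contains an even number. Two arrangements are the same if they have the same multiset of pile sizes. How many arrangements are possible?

The partitions of 20 that satisfy the conditions:
2, 18
4, 16
6, 14
8, 12
10, 10
That's 5 in total.

5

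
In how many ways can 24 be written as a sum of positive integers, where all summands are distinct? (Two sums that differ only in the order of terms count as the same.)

Direct enumeration gives 122 partitions.

122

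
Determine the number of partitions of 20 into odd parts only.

A partial list (first 12 by largest part):
1,19
3,17
1,1,1,17
5,15
1,1,3,15
1,1,1,1,1,15
7,13
1,1,5,13
1,3,3,13
1,1,1,1,3,13
1,1,1,1,1,1,1,13
9,11
…and 52 more, for 64 total.

64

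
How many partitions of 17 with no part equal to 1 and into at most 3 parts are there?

24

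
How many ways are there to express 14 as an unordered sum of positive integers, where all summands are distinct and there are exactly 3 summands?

Enumerating:
11,2,1
10,3,1
9,4,1
9,3,2
8,5,1
8,4,2
7,6,1
7,5,2
7,4,3
6,5,3
Counting gives 10.

10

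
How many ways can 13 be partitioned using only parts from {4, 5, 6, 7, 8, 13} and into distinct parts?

They are:
13
5,8
6,7
That's 3 in total.

3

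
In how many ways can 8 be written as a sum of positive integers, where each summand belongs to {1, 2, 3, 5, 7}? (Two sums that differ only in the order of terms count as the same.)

14

Listing the qualifying partitions of 8:
7,1
5,3
5,2,1
5,1,1,1
3,3,2
3,3,1,1
3,2,2,1
3,2,1,1,1
3,1,1,1,1,1
2,2,2,2
2,2,2,1,1
2,2,1,1,1,1
2,1,1,1,1,1,1
1,1,1,1,1,1,1,1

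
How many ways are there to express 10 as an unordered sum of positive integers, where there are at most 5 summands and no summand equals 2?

Enumerating:
10
1+9
1+1+8
3+7
1+1+1+7
4+6
1+3+6
1+1+1+1+6
5+5
1+4+5
1+1+3+5
1+1+4+4
3+3+4
1+1+1+3+4
1+3+3+3

15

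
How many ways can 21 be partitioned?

Enumerating by decreasing first part gives 792 partitions in all.

792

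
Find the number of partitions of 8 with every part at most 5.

They are:
5+3
5+2+1
5+1+1+1
4+4
4+3+1
4+2+2
4+2+1+1
4+1+1+1+1
3+3+2
3+3+1+1
3+2+2+1
3+2+1+1+1
3+1+1+1+1+1
2+2+2+2
2+2+2+1+1
2+2+1+1+1+1
2+1+1+1+1+1+1
1+1+1+1+1+1+1+1
That's 18 in total.

18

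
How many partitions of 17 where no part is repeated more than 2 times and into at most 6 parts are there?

106

Counting exhaustively, 106 partitions satisfy the conditions.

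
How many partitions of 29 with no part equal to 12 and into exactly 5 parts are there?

There are 294 such partitions.

294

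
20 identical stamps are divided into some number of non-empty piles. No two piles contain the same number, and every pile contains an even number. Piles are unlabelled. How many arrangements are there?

10

Enumerating:
20
18+2
16+4
14+6
14+4+2
12+8
12+6+2
10+8+2
10+6+4
8+6+4+2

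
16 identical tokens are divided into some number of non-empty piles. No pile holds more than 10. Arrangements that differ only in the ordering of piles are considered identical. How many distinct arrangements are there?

212

A full systematic count gives 212.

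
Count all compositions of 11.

The number of compositions of n is 2^(n−1); here 2^10 = 1024.

1024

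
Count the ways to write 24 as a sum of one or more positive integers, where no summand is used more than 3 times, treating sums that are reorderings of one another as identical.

722

Enumerating by decreasing first part gives 722 partitions in all.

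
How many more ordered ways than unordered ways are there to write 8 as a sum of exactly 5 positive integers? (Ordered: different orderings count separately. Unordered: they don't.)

32

Ordered (compositions into 5 parts): C(7,4) = 35.
Unordered (partitions into 5 parts): 3.
Difference: 35 − 3 = 32.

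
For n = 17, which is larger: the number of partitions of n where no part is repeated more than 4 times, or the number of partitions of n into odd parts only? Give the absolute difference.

167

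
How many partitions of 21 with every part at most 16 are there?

780

Counting exhaustively, 780 partitions satisfy the conditions.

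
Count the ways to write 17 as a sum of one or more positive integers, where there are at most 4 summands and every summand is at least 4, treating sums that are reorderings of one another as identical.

12

They are:
17
13 + 4
12 + 5
11 + 6
10 + 7
9 + 8
9 + 4 + 4
8 + 5 + 4
7 + 6 + 4
7 + 5 + 5
6 + 6 + 5
5 + 4 + 4 + 4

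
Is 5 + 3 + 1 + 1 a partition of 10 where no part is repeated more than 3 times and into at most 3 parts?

The parts sum to 10, and the condition 'there are at most 3 summands' is violated.

No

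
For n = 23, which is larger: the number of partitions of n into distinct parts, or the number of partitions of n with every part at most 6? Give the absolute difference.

350

Partitions of 23 into distinct parts: 104.
Partitions of 23 with every part at most 6: 454.
|104 − 454| = 350.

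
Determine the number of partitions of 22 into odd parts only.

89

A full systematic count gives 89.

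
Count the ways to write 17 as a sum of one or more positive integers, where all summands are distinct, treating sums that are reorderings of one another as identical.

A partial list (first 12 by largest part):
17
16, 1
15, 2
14, 3
14, 2, 1
13, 4
13, 3, 1
12, 5
12, 4, 1
12, 3, 2
11, 6
11, 5, 1
…and 26 more, for 38 total.

38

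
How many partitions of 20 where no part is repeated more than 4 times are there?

Systematic enumeration (by largest part, then next-largest, …) yields 409.

409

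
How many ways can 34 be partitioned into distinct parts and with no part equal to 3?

Counting exhaustively, 307 partitions satisfy the conditions.

307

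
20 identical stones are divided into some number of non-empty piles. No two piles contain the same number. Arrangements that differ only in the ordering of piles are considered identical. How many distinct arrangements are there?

64

A partial list (first 12 by largest part):
20
19,1
18,2
17,3
17,2,1
16,4
16,3,1
15,5
15,4,1
15,3,2
14,6
14,5,1
…and 52 more, for 64 total.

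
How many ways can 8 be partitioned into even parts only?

Enumerating:
8
6,2
4,4
4,2,2
2,2,2,2

5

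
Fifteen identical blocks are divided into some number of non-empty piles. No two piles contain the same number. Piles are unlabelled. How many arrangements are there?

27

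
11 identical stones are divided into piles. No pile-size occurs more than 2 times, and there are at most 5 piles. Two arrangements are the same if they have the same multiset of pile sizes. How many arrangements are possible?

27

A partial list (first 12 by largest part):
11
1, 10
2, 9
1, 1, 9
3, 8
1, 2, 8
4, 7
1, 3, 7
2, 2, 7
1, 1, 2, 7
5, 6
1, 4, 6
…and 15 more, for 27 total.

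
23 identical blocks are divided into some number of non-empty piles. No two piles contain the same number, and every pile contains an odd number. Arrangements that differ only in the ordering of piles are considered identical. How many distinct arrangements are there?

Enumerating:
23
19 + 3 + 1
17 + 5 + 1
15 + 7 + 1
15 + 5 + 3
13 + 9 + 1
13 + 7 + 3
11 + 9 + 3
11 + 7 + 5

9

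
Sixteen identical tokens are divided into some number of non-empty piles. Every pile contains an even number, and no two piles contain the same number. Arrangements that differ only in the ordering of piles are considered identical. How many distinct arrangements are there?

6

Enumerating:
16
14,2
12,4
10,6
10,4,2
8,6,2
Counting gives 6.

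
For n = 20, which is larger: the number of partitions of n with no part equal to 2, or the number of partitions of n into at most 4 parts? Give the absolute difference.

134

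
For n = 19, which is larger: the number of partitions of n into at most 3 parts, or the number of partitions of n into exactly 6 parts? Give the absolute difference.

31

Partitions of 19 into at most 3 parts: 40.
Partitions of 19 into exactly 6 parts: 71.
|40 − 71| = 31.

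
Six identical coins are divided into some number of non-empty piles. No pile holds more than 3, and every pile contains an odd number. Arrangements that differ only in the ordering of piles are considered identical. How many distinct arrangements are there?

The partitions of 6 that satisfy the conditions:
3+3
3+1+1+1
1+1+1+1+1+1
Counting gives 3.

3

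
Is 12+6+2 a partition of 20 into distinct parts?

The parts sum to 20, and the condition 'all summands are distinct' holds.

Yes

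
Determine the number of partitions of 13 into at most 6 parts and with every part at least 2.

Enumerating:
13
2+11
3+10
4+9
2+2+9
5+8
2+3+8
6+7
2+4+7
3+3+7
2+2+2+7
2+5+6
3+4+6
2+2+3+6
3+5+5
4+4+5
2+2+4+5
2+3+3+5
2+2+2+2+5
2+3+4+4
3+3+3+4
2+2+2+3+4
2+2+3+3+3
2+2+2+2+2+3
That's 24 in total.

24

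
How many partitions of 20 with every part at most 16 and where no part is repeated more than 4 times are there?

402

There are 402 such partitions.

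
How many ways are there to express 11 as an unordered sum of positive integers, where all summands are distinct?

Enumerating:
11
1 + 10
2 + 9
3 + 8
1 + 2 + 8
4 + 7
1 + 3 + 7
5 + 6
1 + 4 + 6
2 + 3 + 6
2 + 4 + 5
1 + 2 + 3 + 5

12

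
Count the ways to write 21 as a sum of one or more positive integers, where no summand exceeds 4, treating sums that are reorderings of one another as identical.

120

Counting exhaustively, 120 partitions satisfy the conditions.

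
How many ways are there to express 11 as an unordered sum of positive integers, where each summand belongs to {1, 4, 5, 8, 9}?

Listing the qualifying partitions of 11:
1, 1, 9
1, 1, 1, 8
1, 5, 5
1, 1, 4, 5
1, 1, 1, 1, 1, 1, 5
1, 1, 1, 4, 4
1, 1, 1, 1, 1, 1, 1, 4
1, 1, 1, 1, 1, 1, 1, 1, 1, 1, 1

8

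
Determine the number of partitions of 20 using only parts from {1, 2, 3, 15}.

A partial list (first 12 by largest part):
15,3,2
15,3,1,1
15,2,2,1
15,2,1,1,1
15,1,1,1,1,1
3,3,3,3,3,3,2
3,3,3,3,3,3,1,1
3,3,3,3,3,2,2,1
3,3,3,3,3,2,1,1,1
3,3,3,3,3,1,1,1,1,1
3,3,3,3,2,2,2,2
3,3,3,3,2,2,2,1,1
…and 37 more, for 49 total.

49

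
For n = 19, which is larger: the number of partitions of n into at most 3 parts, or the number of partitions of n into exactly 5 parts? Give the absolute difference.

30

Partitions of 19 into at most 3 parts: 40.
Partitions of 19 into exactly 5 parts: 70.
|40 − 70| = 30.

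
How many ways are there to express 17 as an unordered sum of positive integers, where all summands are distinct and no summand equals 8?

31

A partial list (first 12 by largest part):
17
16+1
15+2
14+3
14+2+1
13+4
13+3+1
12+5
12+4+1
12+3+2
11+6
11+5+1
…and 19 more, for 31 total.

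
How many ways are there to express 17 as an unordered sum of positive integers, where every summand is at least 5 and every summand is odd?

Enumerating:
17
5 + 5 + 7
Counting gives 2.

2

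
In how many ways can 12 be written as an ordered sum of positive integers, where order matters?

2048

Each of the 11 gaps between 12 units is either a break or not: 2^11 = 2048.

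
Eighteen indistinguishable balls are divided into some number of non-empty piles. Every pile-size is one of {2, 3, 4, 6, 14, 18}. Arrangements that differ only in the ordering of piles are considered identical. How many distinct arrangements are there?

A partial list (first 12 by largest part):
18
14,4
14,2,2
6,6,6
6,6,4,2
6,6,3,3
6,6,2,2,2
6,4,4,4
6,4,4,2,2
6,4,3,3,2
6,4,2,2,2,2
6,3,3,3,3
…and 14 more, for 26 total.

26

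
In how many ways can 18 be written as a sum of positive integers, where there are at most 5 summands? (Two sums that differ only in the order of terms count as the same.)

Enumerating by decreasing first part gives 141 partitions in all.

141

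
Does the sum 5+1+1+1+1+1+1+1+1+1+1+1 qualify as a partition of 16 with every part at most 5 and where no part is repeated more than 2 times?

No

The parts sum to 16, and the condition 'no summand is used more than 2 times' is violated.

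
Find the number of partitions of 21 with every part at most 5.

A full systematic count gives 221.

221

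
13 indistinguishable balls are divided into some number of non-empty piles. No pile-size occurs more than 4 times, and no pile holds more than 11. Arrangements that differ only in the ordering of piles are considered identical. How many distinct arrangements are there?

Systematic enumeration (by largest part, then next-largest, …) yields 74.

74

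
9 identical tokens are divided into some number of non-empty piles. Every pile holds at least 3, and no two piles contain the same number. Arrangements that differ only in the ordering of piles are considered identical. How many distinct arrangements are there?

3

Listing the qualifying partitions of 9:
9
3,6
4,5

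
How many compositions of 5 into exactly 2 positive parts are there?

By stars and bars with positive parts, the count is C(4,1) = 4.

4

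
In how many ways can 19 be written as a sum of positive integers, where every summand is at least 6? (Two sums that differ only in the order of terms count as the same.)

6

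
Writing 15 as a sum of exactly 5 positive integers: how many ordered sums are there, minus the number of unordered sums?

971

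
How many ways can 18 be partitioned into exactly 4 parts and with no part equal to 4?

31

A partial list (first 12 by largest part):
15+1+1+1
14+2+1+1
13+3+1+1
13+2+2+1
12+3+2+1
12+2+2+2
11+5+1+1
11+3+3+1
11+3+2+2
10+6+1+1
10+5+2+1
10+3+3+2
…and 19 more, for 31 total.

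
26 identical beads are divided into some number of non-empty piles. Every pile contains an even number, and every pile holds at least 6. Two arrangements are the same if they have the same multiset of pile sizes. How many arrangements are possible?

The partitions of 26 that satisfy the conditions:
26
20+6
18+8
16+10
14+12
14+6+6
12+8+6
10+10+6
10+8+8
8+6+6+6
Counting gives 10.

10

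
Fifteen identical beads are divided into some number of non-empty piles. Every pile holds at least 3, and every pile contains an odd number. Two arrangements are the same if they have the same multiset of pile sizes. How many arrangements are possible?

5

Listing the qualifying partitions of 15:
15
9+3+3
7+5+3
5+5+5
3+3+3+3+3
That's 5 in total.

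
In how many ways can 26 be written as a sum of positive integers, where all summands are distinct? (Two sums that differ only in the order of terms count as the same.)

165

Direct enumeration gives 165 partitions.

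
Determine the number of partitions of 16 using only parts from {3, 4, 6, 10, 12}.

The partitions of 16 that satisfy the conditions:
12, 4
10, 6
10, 3, 3
6, 6, 4
6, 4, 3, 3
4, 4, 4, 4
4, 3, 3, 3, 3
Counting gives 7.

7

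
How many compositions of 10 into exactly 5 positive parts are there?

A composition of 10 into 5 positive parts is chosen by placing 4 dividers among the 9 gaps between 10 units: C(9,4) = 126.

126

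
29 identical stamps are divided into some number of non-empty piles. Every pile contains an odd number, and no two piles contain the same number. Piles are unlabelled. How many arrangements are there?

The partitions of 29 that satisfy the conditions:
29
25,3,1
23,5,1
21,7,1
21,5,3
19,9,1
19,7,3
17,11,1
17,9,3
17,7,5
15,13,1
15,11,3
15,9,5
13,11,5
13,9,7
13,7,5,3,1
11,9,5,3,1
That's 17 in total.

17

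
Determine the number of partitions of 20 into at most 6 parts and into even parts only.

35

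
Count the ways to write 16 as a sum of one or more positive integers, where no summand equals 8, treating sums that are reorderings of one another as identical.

209

Enumerating by decreasing first part gives 209 partitions in all.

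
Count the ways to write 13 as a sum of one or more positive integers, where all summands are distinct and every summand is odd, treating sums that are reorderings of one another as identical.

Listing the qualifying partitions of 13:
13
1,3,9
1,5,7

3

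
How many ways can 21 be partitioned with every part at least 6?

They are:
21
15 + 6
14 + 7
13 + 8
12 + 9
11 + 10
9 + 6 + 6
8 + 7 + 6
7 + 7 + 7
That's 9 in total.

9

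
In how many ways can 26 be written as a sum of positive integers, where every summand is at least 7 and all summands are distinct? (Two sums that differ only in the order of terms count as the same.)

9

Enumerating:
26
19+7
18+8
17+9
16+10
15+11
14+12
11+8+7
10+9+7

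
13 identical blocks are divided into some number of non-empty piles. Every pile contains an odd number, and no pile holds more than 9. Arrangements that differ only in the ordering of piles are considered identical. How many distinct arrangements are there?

16

They are:
9 + 3 + 1
9 + 1 + 1 + 1 + 1
7 + 5 + 1
7 + 3 + 3
7 + 3 + 1 + 1 + 1
7 + 1 + 1 + 1 + 1 + 1 + 1
5 + 5 + 3
5 + 5 + 1 + 1 + 1
5 + 3 + 3 + 1 + 1
5 + 3 + 1 + 1 + 1 + 1 + 1
5 + 1 + 1 + 1 + 1 + 1 + 1 + 1 + 1
3 + 3 + 3 + 3 + 1
3 + 3 + 3 + 1 + 1 + 1 + 1
3 + 3 + 1 + 1 + 1 + 1 + 1 + 1 + 1
3 + 1 + 1 + 1 + 1 + 1 + 1 + 1 + 1 + 1 + 1
1 + 1 + 1 + 1 + 1 + 1 + 1 + 1 + 1 + 1 + 1 + 1 + 1
Counting gives 16.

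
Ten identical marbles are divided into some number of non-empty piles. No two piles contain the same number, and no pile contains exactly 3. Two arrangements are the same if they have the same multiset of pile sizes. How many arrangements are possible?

6

They are:
10
9+1
8+2
7+2+1
6+4
5+4+1
Counting gives 6.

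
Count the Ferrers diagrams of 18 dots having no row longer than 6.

A full systematic count gives 199.

199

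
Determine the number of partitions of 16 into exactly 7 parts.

28

A partial list (first 12 by largest part):
1,1,1,1,1,1,10
1,1,1,1,1,2,9
1,1,1,1,1,3,8
1,1,1,1,2,2,8
1,1,1,1,1,4,7
1,1,1,1,2,3,7
1,1,1,2,2,2,7
1,1,1,1,1,5,6
1,1,1,1,2,4,6
1,1,1,1,3,3,6
1,1,1,2,2,3,6
1,1,2,2,2,2,6
…and 16 more, for 28 total.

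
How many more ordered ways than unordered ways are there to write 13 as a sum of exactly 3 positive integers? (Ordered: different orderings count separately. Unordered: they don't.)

52

Ordered (compositions into 3 parts): C(12,2) = 66.
Partitions of 13 into exactly 3 parts: 14.
Difference: 66 − 14 = 52.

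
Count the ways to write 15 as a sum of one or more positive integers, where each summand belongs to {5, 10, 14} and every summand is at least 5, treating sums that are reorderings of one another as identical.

They are:
10 + 5
5 + 5 + 5
Counting gives 2.

2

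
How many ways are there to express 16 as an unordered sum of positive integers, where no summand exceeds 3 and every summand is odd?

6

Enumerating:
3, 3, 3, 3, 3, 1
3, 3, 3, 3, 1, 1, 1, 1
3, 3, 3, 1, 1, 1, 1, 1, 1, 1
3, 3, 1, 1, 1, 1, 1, 1, 1, 1, 1, 1
3, 1, 1, 1, 1, 1, 1, 1, 1, 1, 1, 1, 1, 1
1, 1, 1, 1, 1, 1, 1, 1, 1, 1, 1, 1, 1, 1, 1, 1
That's 6 in total.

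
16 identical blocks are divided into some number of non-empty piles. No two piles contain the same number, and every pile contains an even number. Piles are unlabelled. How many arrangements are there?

Listing the qualifying partitions of 16:
16
14, 2
12, 4
10, 6
10, 4, 2
8, 6, 2

6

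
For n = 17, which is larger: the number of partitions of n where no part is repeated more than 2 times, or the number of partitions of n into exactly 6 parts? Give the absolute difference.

64

Partitions of 17 where no part is repeated more than 2 times: 108.
Partitions of 17 into exactly 6 parts: 44.
|108 − 44| = 64.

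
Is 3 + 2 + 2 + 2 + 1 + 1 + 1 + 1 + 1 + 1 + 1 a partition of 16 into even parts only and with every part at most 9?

No

The parts sum to 16, and the condition 'every summand is even' is violated.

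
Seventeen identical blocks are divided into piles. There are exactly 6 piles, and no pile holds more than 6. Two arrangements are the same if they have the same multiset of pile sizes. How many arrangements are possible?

25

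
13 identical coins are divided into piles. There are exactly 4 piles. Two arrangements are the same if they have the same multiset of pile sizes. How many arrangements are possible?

18

The partitions of 13 that satisfy the conditions:
10 + 1 + 1 + 1
9 + 2 + 1 + 1
8 + 3 + 1 + 1
8 + 2 + 2 + 1
7 + 4 + 1 + 1
7 + 3 + 2 + 1
7 + 2 + 2 + 2
6 + 5 + 1 + 1
6 + 4 + 2 + 1
6 + 3 + 3 + 1
6 + 3 + 2 + 2
5 + 5 + 2 + 1
5 + 4 + 3 + 1
5 + 4 + 2 + 2
5 + 3 + 3 + 2
4 + 4 + 4 + 1
4 + 4 + 3 + 2
4 + 3 + 3 + 3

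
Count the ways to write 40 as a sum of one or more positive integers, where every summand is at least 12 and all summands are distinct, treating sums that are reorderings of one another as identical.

Listing the qualifying partitions of 40:
40
28, 12
27, 13
26, 14
25, 15
24, 16
23, 17
22, 18
21, 19
15, 13, 12
That's 10 in total.

10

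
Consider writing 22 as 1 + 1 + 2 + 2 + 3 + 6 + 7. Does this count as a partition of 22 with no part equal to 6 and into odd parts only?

No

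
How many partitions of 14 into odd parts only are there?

22

Listing the qualifying partitions of 14:
13, 1
11, 3
11, 1, 1, 1
9, 5
9, 3, 1, 1
9, 1, 1, 1, 1, 1
7, 7
7, 5, 1, 1
7, 3, 3, 1
7, 3, 1, 1, 1, 1
7, 1, 1, 1, 1, 1, 1, 1
5, 5, 3, 1
5, 5, 1, 1, 1, 1
5, 3, 3, 3
5, 3, 3, 1, 1, 1
5, 3, 1, 1, 1, 1, 1, 1
5, 1, 1, 1, 1, 1, 1, 1, 1, 1
3, 3, 3, 3, 1, 1
3, 3, 3, 1, 1, 1, 1, 1
3, 3, 1, 1, 1, 1, 1, 1, 1, 1
3, 1, 1, 1, 1, 1, 1, 1, 1, 1, 1, 1
1, 1, 1, 1, 1, 1, 1, 1, 1, 1, 1, 1, 1, 1
Counting gives 22.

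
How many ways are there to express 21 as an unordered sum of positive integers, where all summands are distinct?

There are 76 such partitions.

76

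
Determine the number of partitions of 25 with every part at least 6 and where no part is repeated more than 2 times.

The partitions of 25 that satisfy the conditions:
25
6,19
7,18
8,17
9,16
10,15
11,14
12,13
6,6,13
6,7,12
6,8,11
7,7,11
6,9,10
7,8,10
7,9,9
8,8,9
Counting gives 16.

16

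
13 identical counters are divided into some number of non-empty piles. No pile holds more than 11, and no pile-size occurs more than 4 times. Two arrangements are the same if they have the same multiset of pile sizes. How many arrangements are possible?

74

Direct enumeration gives 74 partitions.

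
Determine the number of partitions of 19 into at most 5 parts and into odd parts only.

Enumerating:
19
17, 1, 1
15, 3, 1
15, 1, 1, 1, 1
13, 5, 1
13, 3, 3
13, 3, 1, 1, 1
11, 7, 1
11, 5, 3
11, 5, 1, 1, 1
11, 3, 3, 1, 1
9, 9, 1
9, 7, 3
9, 7, 1, 1, 1
9, 5, 5
9, 5, 3, 1, 1
9, 3, 3, 3, 1
7, 7, 5
7, 7, 3, 1, 1
7, 5, 5, 1, 1
7, 5, 3, 3, 1
7, 3, 3, 3, 3
5, 5, 5, 3, 1
5, 5, 3, 3, 3
Counting gives 24.

24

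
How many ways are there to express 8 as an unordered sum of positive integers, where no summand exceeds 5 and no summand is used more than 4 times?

15

Listing the qualifying partitions of 8:
5+3
5+2+1
5+1+1+1
4+4
4+3+1
4+2+2
4+2+1+1
4+1+1+1+1
3+3+2
3+3+1+1
3+2+2+1
3+2+1+1+1
2+2+2+2
2+2+2+1+1
2+2+1+1+1+1
That's 15 in total.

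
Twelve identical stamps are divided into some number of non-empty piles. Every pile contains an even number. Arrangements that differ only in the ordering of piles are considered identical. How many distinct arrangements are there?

Enumerating:
12
10 + 2
8 + 4
8 + 2 + 2
6 + 6
6 + 4 + 2
6 + 2 + 2 + 2
4 + 4 + 4
4 + 4 + 2 + 2
4 + 2 + 2 + 2 + 2
2 + 2 + 2 + 2 + 2 + 2

11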